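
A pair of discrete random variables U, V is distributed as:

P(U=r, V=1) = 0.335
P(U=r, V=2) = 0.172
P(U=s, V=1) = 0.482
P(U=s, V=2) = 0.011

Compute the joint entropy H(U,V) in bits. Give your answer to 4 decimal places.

1.5444 bits

H(U,V) = −Σ p(x,y)·log₂ p(x,y) over all 4 cells.
  cell (r,1): −0.335·log₂0.335 = 0.52855
  cell (r,2): −0.172·log₂0.172 = 0.43680
  cell (s,1): −0.482·log₂0.482 = 0.50750
  cell (s,2): −0.011·log₂0.011 = 0.07157
Sum = 1.5444 bits.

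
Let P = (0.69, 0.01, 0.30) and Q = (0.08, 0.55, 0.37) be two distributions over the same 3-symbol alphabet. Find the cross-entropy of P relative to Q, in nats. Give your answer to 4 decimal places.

H(P,Q) = −Σ p·ln q.
  −0.69·ln(0.08) = 1.74275
  −0.01·ln(0.55) = 0.00598
  −0.30·ln(0.37) = 0.29828
H(P,Q) = 2.0470 nats.

2.0470 nats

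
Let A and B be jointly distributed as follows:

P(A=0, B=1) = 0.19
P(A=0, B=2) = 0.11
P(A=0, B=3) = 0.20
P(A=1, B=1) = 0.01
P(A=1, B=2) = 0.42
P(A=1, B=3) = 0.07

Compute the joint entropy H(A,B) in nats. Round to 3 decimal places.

H(A,B) = −Σ p(x,y)·ln p(x,y) over all 6 cells.
  cell (0,1): −0.19·ln0.19 = 0.3155
  cell (0,2): −0.11·ln0.11 = 0.2428
  cell (0,3): −0.20·ln0.20 = 0.3219
  cell (1,1): −0.01·ln0.01 = 0.0461
  cell (1,2): −0.42·ln0.42 = 0.3644
  cell (1,3): −0.07·ln0.07 = 0.1861
Sum = 1.477 nats.

1.477 nats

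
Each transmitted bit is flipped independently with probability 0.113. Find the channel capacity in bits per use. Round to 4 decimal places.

0.4911 bits

Binary symmetric channel: C = 1 − h₂(ε) where h₂ is the binary entropy function.
h₂(0.113) = −0.113·log₂0.113 − 0.887·log₂0.887 = 0.5089.
C = 1 − 0.5089 = 0.4911 bits per channel use.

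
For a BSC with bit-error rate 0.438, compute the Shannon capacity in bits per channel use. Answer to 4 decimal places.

0.0111 bits

Binary symmetric channel: C = 1 − h₂(ε) where h₂ is the binary entropy function.
h₂(0.438) = −0.438·log₂0.438 − 0.562·log₂0.562 = 0.9889.
C = 1 − 0.9889 = 0.0111 bits per channel use.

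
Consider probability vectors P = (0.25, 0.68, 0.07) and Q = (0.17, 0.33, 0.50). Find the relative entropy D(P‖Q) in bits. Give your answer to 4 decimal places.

D(P‖Q) = Σ p·log₂(p/q).
  0.25·log₂(0.25/0.17) = 0.13910
  0.68·log₂(0.68/0.33) = 0.70929
  0.07·log₂(0.07/0.50) = -0.19856
D(P‖Q) = 0.6498 bits.

0.6498 bits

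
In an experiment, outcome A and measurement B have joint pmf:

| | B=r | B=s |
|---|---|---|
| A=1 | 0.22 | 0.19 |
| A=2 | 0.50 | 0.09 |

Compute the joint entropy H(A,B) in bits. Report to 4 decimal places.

1.7485 bits

H(A,B) = −Σ p(x,y)·log₂ p(x,y) over all 4 cells.
  cell (1,r): −0.22·log₂0.22 = 0.48057
  cell (1,s): −0.19·log₂0.19 = 0.45523
  cell (2,r): −0.50·log₂0.50 = 0.50000
  cell (2,s): −0.09·log₂0.09 = 0.31265
Sum = 1.7485 bits.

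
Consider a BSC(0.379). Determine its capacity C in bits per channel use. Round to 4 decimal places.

Binary symmetric channel: C = 1 − h₂(ε) where h₂ is the binary entropy function.
h₂(0.379) = −0.379·log₂0.379 − 0.621·log₂0.621 = 0.9573.
C = 1 − 0.9573 = 0.0427 bits per channel use.

0.0427 bits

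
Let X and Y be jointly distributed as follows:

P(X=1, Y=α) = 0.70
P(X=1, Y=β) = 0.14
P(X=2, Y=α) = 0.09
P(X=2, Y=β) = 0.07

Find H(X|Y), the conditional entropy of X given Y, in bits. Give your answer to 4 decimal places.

Marginals: p(X) = (0.8400, 0.1600), p(Y) = (0.7900, 0.2100).
H(X|Y) = Σ p(Y) · H(X|Y=·).
  Y=α: p=0.7900, H(X|Y=α) = 0.5116
  Y=β: p=0.2100, H(X|Y=β) = 0.9183
Weighted sum = 0.5970 bits.

0.5970 bits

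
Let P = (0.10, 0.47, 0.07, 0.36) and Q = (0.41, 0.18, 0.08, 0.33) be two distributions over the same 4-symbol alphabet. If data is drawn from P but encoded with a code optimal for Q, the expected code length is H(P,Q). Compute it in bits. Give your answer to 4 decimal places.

2.1223 bits

H(P,Q) = −Σ p·log₂ q.
  −0.10·log₂(0.41) = 0.12863
  −0.47·log₂(0.18) = 1.16275
  −0.07·log₂(0.08) = 0.25507
  −0.36·log₂(0.33) = 0.57581
H(P,Q) = 2.1223 bits.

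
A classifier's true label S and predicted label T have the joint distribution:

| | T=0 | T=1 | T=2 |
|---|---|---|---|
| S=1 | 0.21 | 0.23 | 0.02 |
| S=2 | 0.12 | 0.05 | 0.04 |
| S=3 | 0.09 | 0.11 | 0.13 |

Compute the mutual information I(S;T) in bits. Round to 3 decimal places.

Marginals: p(S) = (0.4600, 0.2100, 0.3300), p(T) = (0.4200, 0.3900, 0.1900).
I(S;T) = Σ p(x,y)·log₂[p(x,y)/(p(x)p(y))].
  (1,0): 0.21·log₂(1.0870) = 0.0253
  (1,1): 0.23·log₂(1.2821) = 0.0824
  (1,2): 0.02·log₂(0.2288) = -0.0426
  (2,0): 0.12·log₂(1.3605) = 0.0533
  (2,1): 0.05·log₂(0.6105) = -0.0356
  (2,2): 0.04·log₂(1.0025) = 0.0001
  (3,0): 0.09·log₂(0.6494) = -0.0561
  (3,1): 0.11·log₂(0.8547) = -0.0249
  (3,2): 0.13·log₂(2.0734) = 0.1368
Sum = 0.139 bits.

0.139 bits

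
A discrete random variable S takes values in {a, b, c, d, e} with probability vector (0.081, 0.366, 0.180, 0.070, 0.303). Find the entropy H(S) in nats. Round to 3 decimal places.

H(S) = −Σ p·ln p.
  −(0.081)·ln(0.081) = 0.2036
  −(0.366)·ln(0.366) = 0.3679
  −(0.180)·ln(0.180) = 0.3087
  −(0.070)·ln(0.070) = 0.1861
  −(0.303)·ln(0.303) = 0.3618
Sum: 0.2036 + 0.3679 + 0.3087 + 0.1861 + 0.3618 = 1.428 nats.

1.428 nats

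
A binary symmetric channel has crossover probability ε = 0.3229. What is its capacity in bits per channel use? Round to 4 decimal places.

Binary symmetric channel: C = 1 − h₂(ε) where h₂ is the binary entropy function.
h₂(0.3229) = −0.3229·log₂0.3229 − 0.6771·log₂0.6771 = 0.9075.
C = 1 − 0.9075 = 0.0925 bits per channel use.

0.0925 bits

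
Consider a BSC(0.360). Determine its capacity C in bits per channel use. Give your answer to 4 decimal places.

Binary symmetric channel: C = 1 − h₂(ε) where h₂ is the binary entropy function.
h₂(0.360) = −0.360·log₂0.360 − 0.640·log₂0.640 = 0.9427.
C = 1 − 0.9427 = 0.0573 bits per channel use.

0.0573 bits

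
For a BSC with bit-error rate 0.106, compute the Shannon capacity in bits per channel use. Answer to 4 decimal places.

Binary symmetric channel: C = 1 − h₂(ε) where h₂ is the binary entropy function.
h₂(0.106) = −0.106·log₂0.106 − 0.894·log₂0.894 = 0.4877.
C = 1 − 0.4877 = 0.5123 bits per channel use.

0.5123 bits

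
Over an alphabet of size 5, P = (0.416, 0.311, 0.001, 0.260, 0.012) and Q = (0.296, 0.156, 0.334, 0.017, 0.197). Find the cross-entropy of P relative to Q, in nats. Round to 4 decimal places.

H(P,Q) = −Σ p·ln q.
  −0.416·ln(0.296) = 0.50644
  −0.311·ln(0.156) = 0.57781
  −0.001·ln(0.334) = 0.00110
  −0.260·ln(0.017) = 1.05938
  −0.012·ln(0.197) = 0.01949
H(P,Q) = 2.1642 nats.

2.1642 nats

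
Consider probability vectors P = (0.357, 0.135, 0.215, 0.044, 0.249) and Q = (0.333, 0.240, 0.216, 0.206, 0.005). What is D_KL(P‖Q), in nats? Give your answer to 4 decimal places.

0.8513 nats

D(P‖Q) = Σ p·ln(p/q).
  0.357·ln(0.357/0.333) = 0.02484
  0.135·ln(0.135/0.240) = -0.07767
  0.215·ln(0.215/0.216) = -0.00100
  0.044·ln(0.044/0.206) = -0.06792
  0.249·ln(0.249/0.005) = 0.97310
D(P‖Q) = 0.8513 nats.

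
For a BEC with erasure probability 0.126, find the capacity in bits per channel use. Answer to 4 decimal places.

0.8740 bits

Binary erasure channel: capacity C = 1 − ε.
C = 1 − 0.126 = 0.8740 bits per channel use.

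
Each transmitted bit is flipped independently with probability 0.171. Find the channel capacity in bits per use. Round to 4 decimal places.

0.3400 bits

Binary symmetric channel: C = 1 − h₂(ε) where h₂ is the binary entropy function.
h₂(0.171) = −0.171·log₂0.171 − 0.829·log₂0.829 = 0.6600.
C = 1 − 0.6600 = 0.3400 bits per channel use.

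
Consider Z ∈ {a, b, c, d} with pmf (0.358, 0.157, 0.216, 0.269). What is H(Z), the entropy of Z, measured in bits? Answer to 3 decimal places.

1.937 bits

H(Z) = −Σ p·log₂ p.
  −(0.358)·log₂(0.358) = 0.5305
  −(0.157)·log₂(0.157) = 0.4194
  −(0.216)·log₂(0.216) = 0.4776
  −(0.269)·log₂(0.269) = 0.5096
Sum: 0.5305 + 0.4194 + 0.4776 + 0.5096 = 1.937 bits.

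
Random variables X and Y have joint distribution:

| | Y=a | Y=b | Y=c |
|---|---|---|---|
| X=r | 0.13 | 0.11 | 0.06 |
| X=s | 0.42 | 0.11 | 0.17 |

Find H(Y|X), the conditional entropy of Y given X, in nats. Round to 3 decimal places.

0.974 nats

Chain rule: H(Y|X) = H(X,Y) − H(X).
Marginals: p(X) = (0.3000, 0.7000), p(Y) = (0.5500, 0.2200, 0.2300).
H(X,Y) = 1.5852 nats; H(X) = 0.6109 nats.
H(Y|X) = 1.5852 − 0.6109 = 0.974 nats.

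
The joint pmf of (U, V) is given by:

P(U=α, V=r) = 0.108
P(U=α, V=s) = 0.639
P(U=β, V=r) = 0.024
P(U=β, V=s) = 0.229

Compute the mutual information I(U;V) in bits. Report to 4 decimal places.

0.0031 bits

Marginals: p(U) = (0.7470, 0.2530), p(V) = (0.1320, 0.8680).
I(U;V) = H(U) + H(V) − H(U,V).
H(U) = 0.8160, H(V) = 0.5629, H(U,V) = 1.3758.
I(U;V) = 0.8160 + 0.5629 − 1.3758 = 0.0031 bits.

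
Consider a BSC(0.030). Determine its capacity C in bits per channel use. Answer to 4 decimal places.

Binary symmetric channel: C = 1 − h₂(ε) where h₂ is the binary entropy function.
h₂(0.030) = −0.030·log₂0.030 − 0.970·log₂0.970 = 0.1944.
C = 1 − 0.1944 = 0.8056 bits per channel use.

0.8056 bits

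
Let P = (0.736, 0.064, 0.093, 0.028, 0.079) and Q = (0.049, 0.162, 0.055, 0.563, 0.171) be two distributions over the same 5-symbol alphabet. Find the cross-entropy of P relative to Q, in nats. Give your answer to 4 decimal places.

2.7616 nats

H(P,Q) = −Σ p·ln q.
  −0.736·ln(0.049) = 2.21973
  −0.064·ln(0.162) = 0.11649
  −0.093·ln(0.055) = 0.26974
  −0.028·ln(0.563) = 0.01609
  −0.079·ln(0.171) = 0.13952
H(P,Q) = 2.7616 nats.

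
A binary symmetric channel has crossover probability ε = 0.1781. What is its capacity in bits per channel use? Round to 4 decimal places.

0.3241 bits

Binary symmetric channel: C = 1 − h₂(ε) where h₂ is the binary entropy function.
h₂(0.1781) = −0.1781·log₂0.1781 − 0.8219·log₂0.8219 = 0.6759.
C = 1 − 0.6759 = 0.3241 bits per channel use.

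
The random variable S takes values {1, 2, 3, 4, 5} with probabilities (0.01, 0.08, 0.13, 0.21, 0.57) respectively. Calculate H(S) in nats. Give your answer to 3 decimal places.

1.161 nats

H(S) = −Σ p·ln p.
  −(0.01)·ln(0.01) = 0.0461
  −(0.08)·ln(0.08) = 0.2021
  −(0.13)·ln(0.13) = 0.2652
  −(0.21)·ln(0.21) = 0.3277
  −(0.57)·ln(0.57) = 0.3204
Sum: 0.0461 + 0.2021 + 0.2652 + 0.3277 + 0.3204 = 1.161 nats.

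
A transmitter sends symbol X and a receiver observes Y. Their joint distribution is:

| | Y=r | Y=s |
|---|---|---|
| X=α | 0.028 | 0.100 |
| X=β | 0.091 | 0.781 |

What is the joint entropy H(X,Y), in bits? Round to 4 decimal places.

H(X,Y) = −Σ p(x,y)·log₂ p(x,y) over all 4 cells.
  cell (α,r): −0.028·log₂0.028 = 0.14444
  cell (α,s): −0.100·log₂0.100 = 0.33219
  cell (β,r): −0.091·log₂0.091 = 0.31468
  cell (β,s): −0.781·log₂0.781 = 0.27851
Sum = 1.0698 bits.

1.0698 bits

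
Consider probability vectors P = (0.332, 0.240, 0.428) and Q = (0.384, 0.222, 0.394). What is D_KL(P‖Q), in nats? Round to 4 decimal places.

0.0058 nats

D(P‖Q) = Σ p·ln(p/q).
  0.332·ln(0.332/0.384) = -0.04831
  0.240·ln(0.240/0.222) = 0.01871
  0.428·ln(0.428/0.394) = 0.03543
D(P‖Q) = 0.0058 nats.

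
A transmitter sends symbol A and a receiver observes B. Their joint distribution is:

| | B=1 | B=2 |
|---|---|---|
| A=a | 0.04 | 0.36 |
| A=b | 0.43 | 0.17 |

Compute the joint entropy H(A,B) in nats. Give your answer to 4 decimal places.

1.1607 nats

H(A,B) = −Σ p(x,y)·ln p(x,y) over all 4 cells.
  cell (a,1): −0.04·ln0.04 = 0.12876
  cell (a,2): −0.36·ln0.36 = 0.36779
  cell (b,1): −0.43·ln0.43 = 0.36291
  cell (b,2): −0.17·ln0.17 = 0.30123
Sum = 1.1607 nats.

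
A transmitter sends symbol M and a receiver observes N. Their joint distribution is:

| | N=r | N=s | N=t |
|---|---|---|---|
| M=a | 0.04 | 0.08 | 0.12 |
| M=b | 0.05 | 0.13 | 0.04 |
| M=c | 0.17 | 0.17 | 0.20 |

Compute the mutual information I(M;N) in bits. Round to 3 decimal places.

Marginals: p(M) = (0.2400, 0.2200, 0.5400), p(N) = (0.2600, 0.3800, 0.3600).
I(M;N) = H(M) + H(N) − H(M,N).
H(M) = 1.4548, H(N) = 1.5664, H(M,N) = 2.9624.
I(M;N) = 1.4548 + 1.5664 − 2.9624 = 0.059 bits.

0.059 bits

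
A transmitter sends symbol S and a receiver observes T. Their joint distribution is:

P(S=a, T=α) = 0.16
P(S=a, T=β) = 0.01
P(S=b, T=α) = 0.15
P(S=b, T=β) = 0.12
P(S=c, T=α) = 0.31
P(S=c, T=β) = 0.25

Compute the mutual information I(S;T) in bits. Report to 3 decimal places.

Marginals: p(S) = (0.1700, 0.2700, 0.5600), p(T) = (0.6200, 0.3800).
I(S;T) = Σ p(x,y)·log₂[p(x,y)/(p(x)p(y))].
  (a,α): 0.16·log₂(1.5180) = 0.0964
  (a,β): 0.01·log₂(0.1548) = -0.0269
  (b,α): 0.15·log₂(0.8961) = -0.0238
  (b,β): 0.12·log₂(1.1696) = 0.0271
  (c,α): 0.31·log₂(0.8929) = -0.0507
  (c,β): 0.25·log₂(1.1748) = 0.0581
Sum = 0.080 bits.

0.080 bits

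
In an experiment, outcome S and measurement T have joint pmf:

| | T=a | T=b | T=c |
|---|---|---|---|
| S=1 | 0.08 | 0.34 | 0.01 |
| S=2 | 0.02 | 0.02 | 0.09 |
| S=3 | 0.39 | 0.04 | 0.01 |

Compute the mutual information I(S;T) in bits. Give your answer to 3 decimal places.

Marginals: p(S) = (0.4300, 0.1300, 0.4400), p(T) = (0.4900, 0.4000, 0.1100).
I(S;T) = Σ p(x,y)·log₂[p(x,y)/(p(x)p(y))].
  (1,a): 0.08·log₂(0.3797) = -0.1118
  (1,b): 0.34·log₂(1.9767) = 0.3343
  (1,c): 0.01·log₂(0.2114) = -0.0224
  (2,a): 0.02·log₂(0.3140) = -0.0334
  (2,b): 0.02·log₂(0.3846) = -0.0276
  (2,c): 0.09·log₂(6.2937) = 0.2389
  (3,a): 0.39·log₂(1.8089) = 0.3335
  (3,b): 0.04·log₂(0.2273) = -0.0855
  (3,c): 0.01·log₂(0.2066) = -0.0228
Sum = 0.603 bits.

0.603 bits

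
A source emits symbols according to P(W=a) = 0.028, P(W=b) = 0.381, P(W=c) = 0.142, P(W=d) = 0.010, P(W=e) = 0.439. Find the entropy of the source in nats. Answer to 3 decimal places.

1.152 nats

H(W) = −Σ p·ln p.
  −(0.028)·ln(0.028) = 0.1001
  −(0.381)·ln(0.381) = 0.3676
  −(0.142)·ln(0.142) = 0.2772
  −(0.010)·ln(0.010) = 0.0461
  −(0.439)·ln(0.439) = 0.3614
Sum: 0.1001 + 0.3676 + 0.2772 + 0.0461 + 0.3614 = 1.152 nats.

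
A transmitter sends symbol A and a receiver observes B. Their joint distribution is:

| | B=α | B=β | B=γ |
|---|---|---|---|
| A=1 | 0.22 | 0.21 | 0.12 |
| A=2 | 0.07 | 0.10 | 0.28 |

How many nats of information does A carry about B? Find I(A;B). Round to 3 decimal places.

Marginals: p(A) = (0.5500, 0.4500), p(B) = (0.2900, 0.3100, 0.4000).
I(A;B) = Σ p(x,y)·ln[p(x,y)/(p(x)p(y))].
  (1,α): 0.22·ln(1.3793) = 0.0707
  (1,β): 0.21·ln(1.2317) = 0.0438
  (1,γ): 0.12·ln(0.5455) = -0.0727
  (2,α): 0.07·ln(0.5364) = -0.0436
  (2,β): 0.10·ln(0.7168) = -0.0333
  (2,γ): 0.28·ln(1.5556) = 0.1237
Sum = 0.089 nats.

0.089 nats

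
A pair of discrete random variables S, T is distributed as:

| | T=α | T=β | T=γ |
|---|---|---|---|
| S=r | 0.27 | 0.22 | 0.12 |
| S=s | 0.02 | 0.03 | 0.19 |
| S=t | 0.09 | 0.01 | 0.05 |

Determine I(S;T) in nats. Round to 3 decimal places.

0.162 nats

Marginals: p(S) = (0.6100, 0.2400, 0.1500), p(T) = (0.3800, 0.2600, 0.3600).
I(S;T) = Σ p(x,y)·ln[p(x,y)/(p(x)p(y))].
  (r,α): 0.27·ln(1.1648) = 0.0412
  (r,β): 0.22·ln(1.3871) = 0.0720
  (r,γ): 0.12·ln(0.5464) = -0.0725
  (s,α): 0.02·ln(0.2193) = -0.0303
  (s,β): 0.03·ln(0.4808) = -0.0220
  (s,γ): 0.19·ln(2.1991) = 0.1497
  (t,α): 0.09·ln(1.5789) = 0.0411
  (t,β): 0.01·ln(0.2564) = -0.0136
  (t,γ): 0.05·ln(0.9259) = -0.0038
Sum = 0.162 nats.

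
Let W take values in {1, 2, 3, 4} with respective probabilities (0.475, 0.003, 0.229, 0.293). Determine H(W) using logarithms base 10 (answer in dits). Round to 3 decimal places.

0.464 dits

H(W) = −Σ p·log₁₀ p.
  −(0.475)·log₁₀(0.475) = 0.1536
  −(0.003)·log₁₀(0.003) = 0.0076
  −(0.229)·log₁₀(0.229) = 0.1466
  −(0.293)·log₁₀(0.293) = 0.1562
Sum: 0.1536 + 0.0076 + 0.1466 + 0.1562 = 0.464 dits.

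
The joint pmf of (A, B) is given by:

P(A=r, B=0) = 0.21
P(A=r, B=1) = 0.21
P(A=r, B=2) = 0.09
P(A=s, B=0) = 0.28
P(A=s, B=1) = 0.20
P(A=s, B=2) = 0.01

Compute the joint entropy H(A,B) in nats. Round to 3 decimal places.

1.597 nats

H(A,B) = −Σ p(x,y)·ln p(x,y) over all 6 cells.
  cell (r,0): −0.21·ln0.21 = 0.3277
  cell (r,1): −0.21·ln0.21 = 0.3277
  cell (r,2): −0.09·ln0.09 = 0.2167
  cell (s,0): −0.28·ln0.28 = 0.3564
  cell (s,1): −0.20·ln0.20 = 0.3219
  cell (s,2): −0.01·ln0.01 = 0.0461
Sum = 1.597 nats.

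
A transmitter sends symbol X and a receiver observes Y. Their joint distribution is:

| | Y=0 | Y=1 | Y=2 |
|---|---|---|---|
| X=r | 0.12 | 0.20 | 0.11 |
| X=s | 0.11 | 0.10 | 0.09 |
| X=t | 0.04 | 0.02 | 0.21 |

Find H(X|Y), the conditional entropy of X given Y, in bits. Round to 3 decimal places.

1.385 bits

Chain rule: H(X|Y) = H(X,Y) − H(Y).
Marginals: p(X) = (0.4300, 0.3000, 0.2700), p(Y) = (0.2700, 0.3200, 0.4100).
H(X,Y) = 2.9483 bits; H(Y) = 1.5634 bits.
H(X|Y) = 2.9483 − 1.5634 = 1.385 bits.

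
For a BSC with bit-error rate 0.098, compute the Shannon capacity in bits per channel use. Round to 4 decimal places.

Binary symmetric channel: C = 1 − h₂(ε) where h₂ is the binary entropy function.
h₂(0.098) = −0.098·log₂0.098 − 0.902·log₂0.902 = 0.4626.
C = 1 − 0.4626 = 0.5374 bits per channel use.

0.5374 bits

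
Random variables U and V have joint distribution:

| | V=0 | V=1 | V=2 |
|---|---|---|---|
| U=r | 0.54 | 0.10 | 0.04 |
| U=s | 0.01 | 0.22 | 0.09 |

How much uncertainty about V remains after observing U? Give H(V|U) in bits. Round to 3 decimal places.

0.953 bits

Chain rule: H(V|U) = H(U,V) − H(U).
Marginals: p(U) = (0.6800, 0.3200), p(V) = (0.5500, 0.3200, 0.1300).
H(U,V) = 1.8577 bits; H(U) = 0.9044 bits.
H(V|U) = 1.8577 − 0.9044 = 0.953 bits.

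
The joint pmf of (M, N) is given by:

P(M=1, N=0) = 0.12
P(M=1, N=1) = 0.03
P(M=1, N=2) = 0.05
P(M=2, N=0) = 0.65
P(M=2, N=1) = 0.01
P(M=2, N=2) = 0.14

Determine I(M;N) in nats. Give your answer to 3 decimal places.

Marginals: p(M) = (0.2000, 0.8000), p(N) = (0.7700, 0.0400, 0.1900).
I(M;N) = H(M) + H(N) − H(M,N).
H(M) = 0.5004, H(N) = 0.6455, H(M,N) = 1.1107.
I(M;N) = 0.5004 + 0.6455 − 1.1107 = 0.035 nats.

0.035 nats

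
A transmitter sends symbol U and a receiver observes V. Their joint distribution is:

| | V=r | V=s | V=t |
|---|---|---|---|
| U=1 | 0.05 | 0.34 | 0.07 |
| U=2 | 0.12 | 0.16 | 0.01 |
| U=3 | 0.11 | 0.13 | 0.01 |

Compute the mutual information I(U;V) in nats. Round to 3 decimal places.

0.076 nats

Marginals: p(U) = (0.4600, 0.2900, 0.2500), p(V) = (0.2800, 0.6300, 0.0900).
I(U;V) = H(U) + H(V) − H(U,V).
H(U) = 1.0628, H(V) = 0.8642, H(U,V) = 1.8505.
I(U;V) = 1.0628 + 0.8642 − 1.8505 = 0.076 nats.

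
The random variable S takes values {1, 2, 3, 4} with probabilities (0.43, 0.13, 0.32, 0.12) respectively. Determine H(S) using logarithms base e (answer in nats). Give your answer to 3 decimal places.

H(S) = −Σ p·ln p.
  −(0.43)·ln(0.43) = 0.3629
  −(0.13)·ln(0.13) = 0.2652
  −(0.32)·ln(0.32) = 0.3646
  −(0.12)·ln(0.12) = 0.2544
Sum: 0.3629 + 0.2652 + 0.3646 + 0.2544 = 1.247 nats.

1.247 nats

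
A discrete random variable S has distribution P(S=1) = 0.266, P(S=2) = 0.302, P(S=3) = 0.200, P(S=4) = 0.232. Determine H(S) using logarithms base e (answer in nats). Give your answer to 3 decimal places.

1.375 nats

H(S) = −Σ p·ln p.
  −(0.266)·ln(0.266) = 0.3523
  −(0.302)·ln(0.302) = 0.3616
  −(0.200)·ln(0.200) = 0.3219
  −(0.232)·ln(0.232) = 0.3390
Sum: 0.3523 + 0.3616 + 0.3219 + 0.3390 = 1.375 nats.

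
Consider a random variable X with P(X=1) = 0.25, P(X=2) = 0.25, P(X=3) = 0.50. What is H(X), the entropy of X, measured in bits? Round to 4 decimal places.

H(X) = −Σ p·log₂ p.
  −(0.25)·log₂(0.25) = 0.50000
  −(0.25)·log₂(0.25) = 0.50000
  −(0.50)·log₂(0.50) = 0.50000
Sum: 0.50000 + 0.50000 + 0.50000 = 1.5000 bits.

1.5000 bits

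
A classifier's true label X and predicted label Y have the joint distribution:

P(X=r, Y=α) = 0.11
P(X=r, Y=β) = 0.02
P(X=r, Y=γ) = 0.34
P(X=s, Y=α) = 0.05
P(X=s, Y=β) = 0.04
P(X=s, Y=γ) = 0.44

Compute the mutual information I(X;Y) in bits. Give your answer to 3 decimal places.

0.028 bits

Marginals: p(X) = (0.4700, 0.5300), p(Y) = (0.1600, 0.0600, 0.7800).
I(X;Y) = Σ p(x,y)·log₂[p(x,y)/(p(x)p(y))].
  (r,α): 0.11·log₂(1.4628) = 0.0604
  (r,β): 0.02·log₂(0.7092) = -0.0099
  (r,γ): 0.34·log₂(0.9274) = -0.0369
  (s,α): 0.05·log₂(0.5896) = -0.0381
  (s,β): 0.04·log₂(1.2579) = 0.0132
  (s,γ): 0.44·log₂(1.0643) = 0.0396
Sum = 0.028 bits.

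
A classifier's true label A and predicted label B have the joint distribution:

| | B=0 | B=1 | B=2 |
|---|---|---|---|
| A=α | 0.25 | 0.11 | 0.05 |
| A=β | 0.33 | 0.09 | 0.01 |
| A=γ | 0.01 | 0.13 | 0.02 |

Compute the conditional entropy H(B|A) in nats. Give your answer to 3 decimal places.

0.736 nats

Marginals: p(A) = (0.4100, 0.4300, 0.1600), p(B) = (0.5900, 0.3300, 0.0800).
H(B|A) = Σ p(A) · H(B|A=·).
  A=α: p=0.4100, H(B|A=α) = 0.9112
  A=β: p=0.4300, H(B|A=β) = 0.6179
  A=γ: p=0.1600, H(B|A=γ) = 0.6019
Weighted sum = 0.736 nats.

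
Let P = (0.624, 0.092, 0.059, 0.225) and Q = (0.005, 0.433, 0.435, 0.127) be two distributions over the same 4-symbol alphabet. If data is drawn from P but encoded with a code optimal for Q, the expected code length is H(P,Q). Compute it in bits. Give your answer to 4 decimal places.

5.6216 bits

H(P,Q) = −Σ p·log₂ q.
  −0.624·log₂(0.005) = 4.76977
  −0.092·log₂(0.433) = 0.11110
  −0.059·log₂(0.435) = 0.07085
  −0.225·log₂(0.127) = 0.66985
H(P,Q) = 5.6216 bits.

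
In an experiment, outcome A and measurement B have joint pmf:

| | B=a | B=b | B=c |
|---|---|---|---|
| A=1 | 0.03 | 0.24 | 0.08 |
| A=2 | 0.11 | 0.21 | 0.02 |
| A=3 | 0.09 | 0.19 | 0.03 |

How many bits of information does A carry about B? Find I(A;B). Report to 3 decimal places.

0.072 bits

Marginals: p(A) = (0.3500, 0.3400, 0.3100), p(B) = (0.2300, 0.6400, 0.1300).
I(A;B) = Σ p(x,y)·log₂[p(x,y)/(p(x)p(y))].
  (1,a): 0.03·log₂(0.3727) = -0.0427
  (1,b): 0.24·log₂(1.0714) = 0.0239
  (1,c): 0.08·log₂(1.7582) = 0.0651
  (2,a): 0.11·log₂(1.4066) = 0.0541
  (2,b): 0.21·log₂(0.9651) = -0.0108
  (2,c): 0.02·log₂(0.4525) = -0.0229
  (3,a): 0.09·log₂(1.2623) = 0.0302
  (3,b): 0.19·log₂(0.9577) = -0.0119
  (3,c): 0.03·log₂(0.7444) = -0.0128
Sum = 0.072 bits.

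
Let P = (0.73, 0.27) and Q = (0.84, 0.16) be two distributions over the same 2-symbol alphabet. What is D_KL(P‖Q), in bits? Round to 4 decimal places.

0.0560 bits

D(P‖Q) = Σ p·log₂(p/q).
  0.73·log₂(0.73/0.84) = -0.14782
  0.27·log₂(0.27/0.16) = 0.20382
D(P‖Q) = 0.0560 bits.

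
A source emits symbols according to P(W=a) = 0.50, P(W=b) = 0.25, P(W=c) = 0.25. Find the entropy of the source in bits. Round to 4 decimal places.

H(W) = −Σ p·log₂ p.
  −(0.50)·log₂(0.50) = 0.50000
  −(0.25)·log₂(0.25) = 0.50000
  −(0.25)·log₂(0.25) = 0.50000
Sum: 0.50000 + 0.50000 + 0.50000 = 1.5000 bits.

1.5000 bits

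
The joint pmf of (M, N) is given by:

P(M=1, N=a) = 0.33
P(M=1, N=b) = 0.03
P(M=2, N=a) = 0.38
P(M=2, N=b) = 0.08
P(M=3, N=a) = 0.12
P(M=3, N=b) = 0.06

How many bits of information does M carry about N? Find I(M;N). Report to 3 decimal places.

0.037 bits

Marginals: p(M) = (0.3600, 0.4600, 0.1800), p(N) = (0.8300, 0.1700).
I(M;N) = H(M) + H(N) − H(M,N).
H(M) = 1.4913, H(N) = 0.6577, H(M,N) = 2.1122.
I(M;N) = 1.4913 + 0.6577 − 2.1122 = 0.037 bits.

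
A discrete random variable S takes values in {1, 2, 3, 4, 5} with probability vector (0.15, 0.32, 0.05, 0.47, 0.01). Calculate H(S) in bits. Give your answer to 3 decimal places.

1.731 bits

H(S) = −Σ p·log₂ p.
  −(0.15)·log₂(0.15) = 0.4105
  −(0.32)·log₂(0.32) = 0.5260
  −(0.05)·log₂(0.05) = 0.2161
  −(0.47)·log₂(0.47) = 0.5120
  −(0.01)·log₂(0.01) = 0.0664
Sum: 0.4105 + 0.5260 + 0.2161 + 0.5120 + 0.0664 = 1.731 bits.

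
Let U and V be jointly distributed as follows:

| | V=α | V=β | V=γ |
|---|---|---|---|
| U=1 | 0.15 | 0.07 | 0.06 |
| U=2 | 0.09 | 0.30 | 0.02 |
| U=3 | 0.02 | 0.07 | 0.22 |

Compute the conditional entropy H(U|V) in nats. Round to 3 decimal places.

0.821 nats

Marginals: p(U) = (0.2800, 0.4100, 0.3100), p(V) = (0.2600, 0.4400, 0.3000).
H(U|V) = Σ p(V) · H(U|V=·).
  V=α: p=0.2600, H(U|V=α) = 0.8819
  V=β: p=0.4400, H(U|V=β) = 0.8460
  V=γ: p=0.3000, H(U|V=γ) = 0.7299
Weighted sum = 0.821 nats.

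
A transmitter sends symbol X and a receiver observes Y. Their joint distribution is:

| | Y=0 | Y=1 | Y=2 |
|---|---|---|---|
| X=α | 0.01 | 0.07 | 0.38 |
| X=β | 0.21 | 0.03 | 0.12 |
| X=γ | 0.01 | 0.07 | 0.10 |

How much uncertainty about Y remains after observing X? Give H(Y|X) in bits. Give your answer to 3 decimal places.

Chain rule: H(Y|X) = H(X,Y) − H(X).
Marginals: p(X) = (0.4600, 0.3600, 0.1800), p(Y) = (0.2300, 0.1700, 0.6000).
H(X,Y) = 2.5243 bits; H(X) = 1.4913 bits.
H(Y|X) = 2.5243 − 1.4913 = 1.033 bits.

1.033 bits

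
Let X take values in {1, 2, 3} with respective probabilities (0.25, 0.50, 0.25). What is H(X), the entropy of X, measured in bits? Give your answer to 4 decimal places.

1.5000 bits

H(X) = −Σ p·log₂ p.
  −(0.25)·log₂(0.25) = 0.50000
  −(0.50)·log₂(0.50) = 0.50000
  −(0.25)·log₂(0.25) = 0.50000
Sum: 0.50000 + 0.50000 + 0.50000 = 1.5000 bits.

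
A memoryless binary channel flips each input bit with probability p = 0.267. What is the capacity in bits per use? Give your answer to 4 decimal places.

Binary symmetric channel: C = 1 − h₂(ε) where h₂ is the binary entropy function.
h₂(0.267) = −0.267·log₂0.267 − 0.733·log₂0.733 = 0.8371.
C = 1 − 0.8371 = 0.1629 bits per channel use.

0.1629 bits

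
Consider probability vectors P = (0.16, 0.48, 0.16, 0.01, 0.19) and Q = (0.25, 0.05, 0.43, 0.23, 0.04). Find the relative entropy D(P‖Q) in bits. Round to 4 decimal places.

1.6169 bits

D(P‖Q) = Σ p·log₂(p/q).
  0.16·log₂(0.16/0.25) = -0.10302
  0.48·log₂(0.48/0.05) = 1.56626
  0.16·log₂(0.16/0.43) = -0.22820
  0.01·log₂(0.01/0.23) = -0.04524
  0.19·log₂(0.19/0.04) = 0.42711
D(P‖Q) = 1.6169 bits.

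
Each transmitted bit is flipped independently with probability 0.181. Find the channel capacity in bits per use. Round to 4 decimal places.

Binary symmetric channel: C = 1 − h₂(ε) where h₂ is the binary entropy function.
h₂(0.181) = −0.181·log₂0.181 − 0.819·log₂0.819 = 0.6823.
C = 1 − 0.6823 = 0.3177 bits per channel use.

0.3177 bits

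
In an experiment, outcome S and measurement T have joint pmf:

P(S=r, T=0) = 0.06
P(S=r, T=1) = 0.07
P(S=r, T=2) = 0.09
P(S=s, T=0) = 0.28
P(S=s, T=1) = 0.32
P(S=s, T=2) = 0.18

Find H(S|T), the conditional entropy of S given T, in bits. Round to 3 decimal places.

Marginals: p(S) = (0.2200, 0.7800), p(T) = (0.3400, 0.3900, 0.2700).
H(S|T) = Σ p(T) · H(S|T=·).
  T=0: p=0.3400, H(S|T=0) = 0.6723
  T=1: p=0.3900, H(S|T=1) = 0.6790
  T=2: p=0.2700, H(S|T=2) = 0.9183
Weighted sum = 0.741 bits.

0.741 bits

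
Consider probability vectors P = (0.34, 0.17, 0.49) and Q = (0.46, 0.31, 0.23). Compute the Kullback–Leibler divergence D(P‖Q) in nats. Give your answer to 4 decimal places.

D(P‖Q) = Σ p·ln(p/q).
  0.34·ln(0.34/0.46) = -0.10278
  0.17·ln(0.17/0.31) = -0.10213
  0.49·ln(0.49/0.23) = 0.37060
D(P‖Q) = 0.1657 nats.

0.1657 nats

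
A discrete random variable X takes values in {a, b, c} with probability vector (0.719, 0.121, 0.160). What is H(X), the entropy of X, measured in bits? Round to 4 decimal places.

H(X) = −Σ p·log₂ p.
  −(0.719)·log₂(0.719) = 0.34220
  −(0.121)·log₂(0.121) = 0.36868
  −(0.160)·log₂(0.160) = 0.42302
Sum: 0.34220 + 0.36868 + 0.42302 = 1.1339 bits.

1.1339 bits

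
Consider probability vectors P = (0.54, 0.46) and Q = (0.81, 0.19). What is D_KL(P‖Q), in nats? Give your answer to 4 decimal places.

0.1878 nats

D(P‖Q) = Σ p·ln(p/q).
  0.54·ln(0.54/0.81) = -0.21895
  0.46·ln(0.46/0.19) = 0.40673
D(P‖Q) = 0.1878 nats.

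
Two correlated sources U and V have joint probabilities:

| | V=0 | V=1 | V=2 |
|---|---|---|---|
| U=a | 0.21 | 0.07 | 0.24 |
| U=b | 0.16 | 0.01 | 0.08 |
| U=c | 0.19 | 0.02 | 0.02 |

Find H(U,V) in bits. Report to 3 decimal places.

H(U,V) = −Σ p(x,y)·log₂ p(x,y) over all 9 cells.
  cell (a,0): −0.21·log₂0.21 = 0.4728
  cell (a,1): −0.07·log₂0.07 = 0.2686
  cell (a,2): −0.24·log₂0.24 = 0.4941
  cell (b,0): −0.16·log₂0.16 = 0.4230
  cell (b,1): −0.01·log₂0.01 = 0.0664
  cell (b,2): −0.08·log₂0.08 = 0.2915
  cell (c,0): −0.19·log₂0.19 = 0.4552
  cell (c,1): −0.02·log₂0.02 = 0.1129
  cell (c,2): −0.02·log₂0.02 = 0.1129
Sum = 2.697 bits.

2.697 bits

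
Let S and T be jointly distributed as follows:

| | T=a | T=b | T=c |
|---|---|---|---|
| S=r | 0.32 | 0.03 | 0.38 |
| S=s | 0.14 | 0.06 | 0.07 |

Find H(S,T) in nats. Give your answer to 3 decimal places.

H(S,T) = −Σ p(x,y)·ln p(x,y) over all 6 cells.
  cell (r,a): −0.32·ln0.32 = 0.3646
  cell (r,b): −0.03·ln0.03 = 0.1052
  cell (r,c): −0.38·ln0.38 = 0.3677
  cell (s,a): −0.14·ln0.14 = 0.2753
  cell (s,b): −0.06·ln0.06 = 0.1688
  cell (s,c): −0.07·ln0.07 = 0.1861
Sum = 1.468 nats.

1.468 nats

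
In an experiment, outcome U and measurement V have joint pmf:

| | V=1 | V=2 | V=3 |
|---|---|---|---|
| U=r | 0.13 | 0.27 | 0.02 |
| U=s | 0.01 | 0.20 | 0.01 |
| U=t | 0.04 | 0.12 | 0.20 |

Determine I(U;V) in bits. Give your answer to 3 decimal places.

Marginals: p(U) = (0.4200, 0.2200, 0.3600), p(V) = (0.1800, 0.5900, 0.2300).
I(U;V) = H(U) + H(V) − H(U,V).
H(U) = 1.5368, H(V) = 1.3821, H(U,V) = 2.6200.
I(U;V) = 1.5368 + 1.3821 − 2.6200 = 0.299 bits.

0.299 bits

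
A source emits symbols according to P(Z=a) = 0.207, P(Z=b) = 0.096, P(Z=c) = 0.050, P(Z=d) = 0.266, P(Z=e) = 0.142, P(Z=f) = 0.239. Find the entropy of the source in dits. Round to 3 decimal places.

H(Z) = −Σ p·log₁₀ p.
  −(0.207)·log₁₀(0.207) = 0.1416
  −(0.096)·log₁₀(0.096) = 0.0977
  −(0.050)·log₁₀(0.050) = 0.0651
  −(0.266)·log₁₀(0.266) = 0.1530
  −(0.142)·log₁₀(0.142) = 0.1204
  −(0.239)·log₁₀(0.239) = 0.1486
Sum: 0.1416 + 0.0977 + 0.0651 + 0.1530 + 0.1204 + 0.1486 = 0.726 dits.

0.726 dits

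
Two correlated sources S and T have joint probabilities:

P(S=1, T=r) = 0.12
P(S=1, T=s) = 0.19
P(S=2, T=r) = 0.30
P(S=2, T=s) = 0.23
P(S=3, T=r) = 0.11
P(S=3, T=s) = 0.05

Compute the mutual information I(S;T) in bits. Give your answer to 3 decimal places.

Marginals: p(S) = (0.3100, 0.5300, 0.1600), p(T) = (0.5300, 0.4700).
I(S;T) = H(S) + H(T) − H(S,T).
H(S) = 1.4323, H(T) = 0.9974, H(S,T) = 2.3974.
I(S;T) = 1.4323 + 0.9974 − 2.3974 = 0.032 bits.

0.032 bits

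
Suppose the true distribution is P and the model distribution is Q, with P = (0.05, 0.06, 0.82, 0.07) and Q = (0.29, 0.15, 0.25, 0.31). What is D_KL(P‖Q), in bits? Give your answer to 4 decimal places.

1.0488 bits

D(P‖Q) = Σ p·log₂(p/q).
  0.05·log₂(0.05/0.29) = -0.12680
  0.06·log₂(0.06/0.15) = -0.07932
  0.82·log₂(0.82/0.25) = 1.40523
  0.07·log₂(0.07/0.31) = -0.15028
D(P‖Q) = 1.0488 bits.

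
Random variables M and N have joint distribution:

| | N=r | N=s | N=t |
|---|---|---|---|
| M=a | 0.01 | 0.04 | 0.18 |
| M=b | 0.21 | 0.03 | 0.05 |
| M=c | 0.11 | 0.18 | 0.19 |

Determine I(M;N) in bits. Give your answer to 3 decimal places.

Marginals: p(M) = (0.2300, 0.2900, 0.4800), p(N) = (0.3300, 0.2500, 0.4200).
I(M;N) = H(M) + H(N) − H(M,N).
H(M) = 1.5138, H(N) = 1.5535, H(M,N) = 2.7890.
I(M;N) = 1.5138 + 1.5535 − 2.7890 = 0.278 bits.

0.278 bits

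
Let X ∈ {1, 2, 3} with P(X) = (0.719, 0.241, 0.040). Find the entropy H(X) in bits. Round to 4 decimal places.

1.0227 bits

H(X) = −Σ p·log₂ p.
  −(0.719)·log₂(0.719) = 0.34220
  −(0.241)·log₂(0.241) = 0.49475
  −(0.040)·log₂(0.040) = 0.18575
Sum: 0.34220 + 0.49475 + 0.18575 = 1.0227 bits.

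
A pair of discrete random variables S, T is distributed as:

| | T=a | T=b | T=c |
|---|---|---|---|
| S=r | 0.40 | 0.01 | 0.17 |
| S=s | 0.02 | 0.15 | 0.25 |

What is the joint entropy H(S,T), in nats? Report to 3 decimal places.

H(S,T) = −Σ p(x,y)·ln p(x,y) over all 6 cells.
  cell (r,a): −0.40·ln0.40 = 0.3665
  cell (r,b): −0.01·ln0.01 = 0.0461
  cell (r,c): −0.17·ln0.17 = 0.3012
  cell (s,a): −0.02·ln0.02 = 0.0782
  cell (s,b): −0.15·ln0.15 = 0.2846
  cell (s,c): −0.25·ln0.25 = 0.3466
Sum = 1.423 nats.

1.423 nats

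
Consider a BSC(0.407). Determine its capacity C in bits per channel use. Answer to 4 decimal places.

Binary symmetric channel: C = 1 − h₂(ε) where h₂ is the binary entropy function.
h₂(0.407) = −0.407·log₂0.407 − 0.593·log₂0.593 = 0.9749.
C = 1 − 0.9749 = 0.0251 bits per channel use.

0.0251 bits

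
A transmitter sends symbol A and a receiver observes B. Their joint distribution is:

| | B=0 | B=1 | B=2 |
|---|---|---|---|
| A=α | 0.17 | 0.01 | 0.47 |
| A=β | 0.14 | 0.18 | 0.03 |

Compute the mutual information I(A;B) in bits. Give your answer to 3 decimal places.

Marginals: p(A) = (0.6500, 0.3500), p(B) = (0.3100, 0.1900, 0.5000).
I(A;B) = Σ p(x,y)·log₂[p(x,y)/(p(x)p(y))].
  (α,0): 0.17·log₂(0.8437) = -0.0417
  (α,1): 0.01·log₂(0.0810) = -0.0363
  (α,2): 0.47·log₂(1.4462) = 0.2501
  (β,0): 0.14·log₂(1.2903) = 0.0515
  (β,1): 0.18·log₂(2.7068) = 0.2586
  (β,2): 0.03·log₂(0.1714) = -0.0763
Sum = 0.406 bits.

0.406 bits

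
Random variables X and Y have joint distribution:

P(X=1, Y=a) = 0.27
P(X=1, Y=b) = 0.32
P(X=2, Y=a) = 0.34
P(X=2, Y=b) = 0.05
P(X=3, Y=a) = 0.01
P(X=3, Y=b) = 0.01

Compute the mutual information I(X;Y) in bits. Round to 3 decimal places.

0.136 bits

Marginals: p(X) = (0.5900, 0.3900, 0.0200), p(Y) = (0.6200, 0.3800).
I(X;Y) = Σ p(x,y)·log₂[p(x,y)/(p(x)p(y))].
  (1,a): 0.27·log₂(0.7381) = -0.1183
  (1,b): 0.32·log₂(1.4273) = 0.1643
  (2,a): 0.34·log₂(1.4061) = 0.1672
  (2,b): 0.05·log₂(0.3374) = -0.0784
  (3,a): 0.01·log₂(0.8065) = -0.0031
  (3,b): 0.01·log₂(1.3158) = 0.0040
Sum = 0.136 bits.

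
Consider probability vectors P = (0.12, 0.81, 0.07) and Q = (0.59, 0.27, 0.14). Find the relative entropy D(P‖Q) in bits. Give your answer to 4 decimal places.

0.9381 bits

D(P‖Q) = Σ p·log₂(p/q).
  0.12·log₂(0.12/0.59) = -0.27572
  0.81·log₂(0.81/0.27) = 1.28382
  0.07·log₂(0.07/0.14) = -0.07000
D(P‖Q) = 0.9381 bits.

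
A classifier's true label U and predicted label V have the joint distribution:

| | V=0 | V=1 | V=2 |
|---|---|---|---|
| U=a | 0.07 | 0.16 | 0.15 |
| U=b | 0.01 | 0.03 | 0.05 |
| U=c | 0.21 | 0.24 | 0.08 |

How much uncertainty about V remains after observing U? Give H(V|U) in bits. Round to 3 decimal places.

1.466 bits

Chain rule: H(V|U) = H(U,V) − H(U).
Marginals: p(U) = (0.3800, 0.0900, 0.5300), p(V) = (0.2900, 0.4300, 0.2800).
H(U,V) = 2.7949 bits; H(U) = 1.3286 bits.
H(V|U) = 2.7949 − 1.3286 = 1.466 bits.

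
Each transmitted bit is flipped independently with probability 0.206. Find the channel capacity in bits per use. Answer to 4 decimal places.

0.2662 bits

Binary symmetric channel: C = 1 − h₂(ε) where h₂ is the binary entropy function.
h₂(0.206) = −0.206·log₂0.206 − 0.794·log₂0.794 = 0.7338.
C = 1 − 0.7338 = 0.2662 bits per channel use.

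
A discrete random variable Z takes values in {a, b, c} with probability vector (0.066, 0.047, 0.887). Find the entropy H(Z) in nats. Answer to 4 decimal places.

0.4295 nats

H(Z) = −Σ p·ln p.
  −(0.066)·ln(0.066) = 0.17939
  −(0.047)·ln(0.047) = 0.14371
  −(0.887)·ln(0.887) = 0.10636
Sum: 0.17939 + 0.14371 + 0.10636 = 0.4295 nats.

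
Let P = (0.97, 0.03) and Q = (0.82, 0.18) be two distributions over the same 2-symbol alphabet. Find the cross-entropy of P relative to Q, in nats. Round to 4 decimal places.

0.2439 nats

H(P,Q) = −Σ p·ln q.
  −0.97·ln(0.82) = 0.19250
  −0.03·ln(0.18) = 0.05144
H(P,Q) = 0.2439 nats.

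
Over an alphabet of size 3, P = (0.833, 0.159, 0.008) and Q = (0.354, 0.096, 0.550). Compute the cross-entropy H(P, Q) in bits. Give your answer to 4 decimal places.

H(P,Q) = −Σ p·log₂ q.
  −0.833·log₂(0.354) = 1.24798
  −0.159·log₂(0.096) = 0.53755
  −0.008·log₂(0.550) = 0.00690
H(P,Q) = 1.7924 bits.

1.7924 bits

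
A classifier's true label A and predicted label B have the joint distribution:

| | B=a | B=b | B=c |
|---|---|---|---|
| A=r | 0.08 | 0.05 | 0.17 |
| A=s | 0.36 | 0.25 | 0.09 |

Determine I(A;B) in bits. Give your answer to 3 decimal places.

Marginals: p(A) = (0.3000, 0.7000), p(B) = (0.4400, 0.3000, 0.2600).
I(A;B) = Σ p(x,y)·log₂[p(x,y)/(p(x)p(y))].
  (r,a): 0.08·log₂(0.6061) = -0.0578
  (r,b): 0.05·log₂(0.5556) = -0.0424
  (r,c): 0.17·log₂(2.1795) = 0.1911
  (s,a): 0.36·log₂(1.1688) = 0.0810
  (s,b): 0.25·log₂(1.1905) = 0.0629
  (s,c): 0.09·log₂(0.4945) = -0.0914
Sum = 0.143 bits.

0.143 bits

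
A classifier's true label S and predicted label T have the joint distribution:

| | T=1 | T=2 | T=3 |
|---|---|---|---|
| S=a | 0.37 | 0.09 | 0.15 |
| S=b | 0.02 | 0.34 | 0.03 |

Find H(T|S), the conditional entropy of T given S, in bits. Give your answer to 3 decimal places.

Marginals: p(S) = (0.6100, 0.3900), p(T) = (0.3900, 0.4300, 0.1800).
H(T|S) = Σ p(S) · H(T|S=·).
  S=a: p=0.6100, H(T|S=a) = 1.3425
  S=b: p=0.3900, H(T|S=b) = 0.6770
Weighted sum = 1.083 bits.

1.083 bits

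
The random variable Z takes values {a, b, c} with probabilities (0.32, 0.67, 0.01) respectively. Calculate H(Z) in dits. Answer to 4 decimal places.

H(Z) = −Σ p·log₁₀ p.
  −(0.32)·log₁₀(0.32) = 0.15835
  −(0.67)·log₁₀(0.67) = 0.11653
  −(0.01)·log₁₀(0.01) = 0.02000
Sum: 0.15835 + 0.11653 + 0.02000 = 0.2949 dits.

0.2949 dits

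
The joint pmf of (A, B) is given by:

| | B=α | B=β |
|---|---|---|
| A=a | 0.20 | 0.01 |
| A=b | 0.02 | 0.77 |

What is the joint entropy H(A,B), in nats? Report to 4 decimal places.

0.6474 nats

H(A,B) = −Σ p(x,y)·ln p(x,y) over all 4 cells.
  cell (a,α): −0.20·ln0.20 = 0.32189
  cell (a,β): −0.01·ln0.01 = 0.04605
  cell (b,α): −0.02·ln0.02 = 0.07824
  cell (b,β): −0.77·ln0.77 = 0.20125
Sum = 0.6474 nats.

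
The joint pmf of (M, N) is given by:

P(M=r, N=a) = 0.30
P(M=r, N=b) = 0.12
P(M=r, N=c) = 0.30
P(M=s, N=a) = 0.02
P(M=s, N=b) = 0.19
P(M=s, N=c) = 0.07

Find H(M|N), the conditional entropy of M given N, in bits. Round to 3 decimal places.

0.665 bits

Marginals: p(M) = (0.7200, 0.2800), p(N) = (0.3200, 0.3100, 0.3700).
H(M|N) = Σ p(N) · H(M|N=·).
  N=a: p=0.3200, H(M|N=a) = 0.3373
  N=b: p=0.3100, H(M|N=b) = 0.9629
  N=c: p=0.3700, H(M|N=c) = 0.6998
Weighted sum = 0.665 bits.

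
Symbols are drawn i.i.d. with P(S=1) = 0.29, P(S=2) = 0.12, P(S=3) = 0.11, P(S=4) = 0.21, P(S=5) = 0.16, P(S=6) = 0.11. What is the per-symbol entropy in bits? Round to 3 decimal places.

2.481 bits

H(S) = −Σ p·log₂ p.
  −(0.29)·log₂(0.29) = 0.5179
  −(0.12)·log₂(0.12) = 0.3671
  −(0.11)·log₂(0.11) = 0.3503
  −(0.21)·log₂(0.21) = 0.4728
  −(0.16)·log₂(0.16) = 0.4230
  −(0.11)·log₂(0.11) = 0.3503
Sum: 0.5179 + 0.3671 + 0.3503 + 0.4728 + 0.4230 + 0.3503 = 2.481 bits.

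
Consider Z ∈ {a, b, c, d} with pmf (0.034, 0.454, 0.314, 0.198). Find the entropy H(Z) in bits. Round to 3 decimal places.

1.670 bits

H(Z) = −Σ p·log₂ p.
  −(0.034)·log₂(0.034) = 0.1659
  −(0.454)·log₂(0.454) = 0.5172
  −(0.314)·log₂(0.314) = 0.5247
  −(0.198)·log₂(0.198) = 0.4626
Sum: 0.1659 + 0.5172 + 0.5247 + 0.4626 = 1.670 bits.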